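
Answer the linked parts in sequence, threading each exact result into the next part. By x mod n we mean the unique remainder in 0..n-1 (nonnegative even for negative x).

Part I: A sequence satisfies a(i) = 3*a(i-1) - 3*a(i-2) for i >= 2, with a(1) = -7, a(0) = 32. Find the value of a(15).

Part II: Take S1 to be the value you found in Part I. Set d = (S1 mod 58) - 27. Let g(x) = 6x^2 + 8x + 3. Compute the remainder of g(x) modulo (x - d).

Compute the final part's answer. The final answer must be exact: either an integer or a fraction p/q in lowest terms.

913

Part I: a(2) = 3*(-7) - 3*(32) = -117; iterating: a(2)=-117, a(3)=-330, a(4)=-639, a(5)=-927, a(6)=-864, a(7)=189, a(8)=3159, a(9)=8910, a(10)=17253, a(11)=25029, a(12)=23328, a(13)=-5103, a(14)=-85293, a(15)=-240570; answer -240570
Part II: S1 = -240570; d = -13; remainder = value at the root: 6*(-13)^2 + 8*(-13)^1 + 3 = (1014) + (-104) + (3) = 913; answer 913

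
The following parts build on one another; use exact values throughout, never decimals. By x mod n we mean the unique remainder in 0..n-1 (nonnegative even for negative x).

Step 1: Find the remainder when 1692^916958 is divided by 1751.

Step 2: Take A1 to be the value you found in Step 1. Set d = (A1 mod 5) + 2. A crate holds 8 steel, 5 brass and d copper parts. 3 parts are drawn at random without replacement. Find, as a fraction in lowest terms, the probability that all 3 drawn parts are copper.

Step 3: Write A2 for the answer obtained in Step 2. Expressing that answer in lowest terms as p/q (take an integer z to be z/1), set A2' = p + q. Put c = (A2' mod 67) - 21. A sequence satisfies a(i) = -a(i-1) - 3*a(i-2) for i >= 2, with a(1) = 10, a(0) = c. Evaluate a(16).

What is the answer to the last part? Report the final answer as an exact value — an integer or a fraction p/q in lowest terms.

Step 1: squarings mod 1751: 1692^1=1692, 1692^2=1730, 1692^4=441, 1692^8=120, 1692^16=392, 1692^32=1327, 1692^64=1174, 1692^128=239, 1692^256=1089, 1692^512=494, 1692^1024=647, 1692^2048=120, 1692^4096=392, 1692^8192=1327, 1692^16384=1174, 1692^32768=239, 1692^65536=1089, 1692^131072=494, 1692^262144=647, 1692^524288=120; 1692^916958 = 1692^2 * 1692^4 * 1692^8 * 1692^16 * 1692^64 * 1692^128 * 1692^256 * 1692^1024 * 1692^2048 * 1692^4096 * 1692^8192 * 1692^16384 * 1692^32768 * 1692^65536 * 1692^262144 * 1692^524288 = 4 (mod 1751); answer 4
Step 2: A1 = 4; d = 6; total draws C(19,3) = 969; favorable C(6,3) = 20; P = 20/969; answer 20/969
Step 3: A2 = 20/969; threaded value p + q = 989; c = 30; a(2) = -1*(10) - 3*(30) = -100; iterating: a(2)=-100, a(3)=70, a(4)=230, a(5)=-440, a(6)=-250, a(7)=1570, a(8)=-820, a(9)=-3890, a(10)=6350, a(11)=5320, a(12)=-24370, a(13)=8410, a(14)=64700, a(15)=-89930, a(16)=-104170; answer -104170

-104170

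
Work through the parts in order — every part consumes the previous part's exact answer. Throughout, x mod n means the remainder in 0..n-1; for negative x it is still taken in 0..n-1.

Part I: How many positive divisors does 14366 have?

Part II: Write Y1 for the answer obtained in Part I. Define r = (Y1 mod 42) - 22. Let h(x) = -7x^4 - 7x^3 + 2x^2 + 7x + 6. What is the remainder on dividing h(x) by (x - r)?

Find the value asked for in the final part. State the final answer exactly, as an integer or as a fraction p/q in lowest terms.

-249404

Part I: 14366 = 2 * 11 * 653; number of divisors = (1+1) * (1+1) * (1+1) = 8; answer 8
Part II: Y1 = 8; r = -14; remainder = value at the root: -7*(-14)^4 - 7*(-14)^3 + 2*(-14)^2 + 7*(-14)^1 + 6 = (-268912) + (19208) + (392) + (-98) + (6) = -249404; answer -249404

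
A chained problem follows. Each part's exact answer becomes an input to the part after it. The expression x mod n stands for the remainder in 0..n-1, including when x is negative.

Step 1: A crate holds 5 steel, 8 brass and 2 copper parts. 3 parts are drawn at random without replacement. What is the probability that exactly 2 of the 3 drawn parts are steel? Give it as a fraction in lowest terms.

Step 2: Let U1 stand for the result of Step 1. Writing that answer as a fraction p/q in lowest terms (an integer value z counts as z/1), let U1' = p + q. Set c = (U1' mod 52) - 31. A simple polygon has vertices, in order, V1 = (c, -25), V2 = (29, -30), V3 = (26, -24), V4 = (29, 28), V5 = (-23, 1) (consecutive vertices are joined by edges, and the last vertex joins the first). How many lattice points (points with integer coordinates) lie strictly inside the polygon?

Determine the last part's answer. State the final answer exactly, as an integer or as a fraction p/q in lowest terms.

Step 1: total draws C(15,3) = 455; favorable C(5,2)*C(10,1) = 100; P = 20/91; answer 20/91
Step 2: U1 = 20/91; threaded value p + q = 111; c = -24; cross terms: (-24*-30 - 29*-25)=1445, (29*-24 - 26*-30)=84, (26*28 - 29*-24)=1424, (29*1 - -23*28)=673, (-23*-25 - -24*1)=599; twice the area = |4225| = 4225; area = 4225/2; boundary points = 1 + 3 + 1 + 1 + 1 = 7; strictly interior points = area - boundary/2 + 1 = 2110; answer 2110

2110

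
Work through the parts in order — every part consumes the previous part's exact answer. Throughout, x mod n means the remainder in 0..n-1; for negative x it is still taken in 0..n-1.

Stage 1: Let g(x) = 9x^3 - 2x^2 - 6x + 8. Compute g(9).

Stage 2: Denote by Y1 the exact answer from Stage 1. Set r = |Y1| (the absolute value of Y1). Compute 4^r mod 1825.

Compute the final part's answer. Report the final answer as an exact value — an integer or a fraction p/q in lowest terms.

Stage 1: 9*(9)^3 - 2*(9)^2 - 6*(9)^1 + 8 = (6561) + (-162) + (-54) + (8) = 6353; answer 6353
Stage 2: Y1 = 6353; r = 6353; squarings mod 1825: 4^1=4, 4^2=16, 4^4=256, 4^8=1661, 4^16=1346, 4^32=1316, 4^64=1756, 4^128=1111, 4^256=621, 4^512=566, 4^1024=981, 4^2048=586, 4^4096=296; 4^6353 = 4^1 * 4^16 * 4^64 * 4^128 * 4^2048 * 4^4096 = 639 (mod 1825); answer 639

639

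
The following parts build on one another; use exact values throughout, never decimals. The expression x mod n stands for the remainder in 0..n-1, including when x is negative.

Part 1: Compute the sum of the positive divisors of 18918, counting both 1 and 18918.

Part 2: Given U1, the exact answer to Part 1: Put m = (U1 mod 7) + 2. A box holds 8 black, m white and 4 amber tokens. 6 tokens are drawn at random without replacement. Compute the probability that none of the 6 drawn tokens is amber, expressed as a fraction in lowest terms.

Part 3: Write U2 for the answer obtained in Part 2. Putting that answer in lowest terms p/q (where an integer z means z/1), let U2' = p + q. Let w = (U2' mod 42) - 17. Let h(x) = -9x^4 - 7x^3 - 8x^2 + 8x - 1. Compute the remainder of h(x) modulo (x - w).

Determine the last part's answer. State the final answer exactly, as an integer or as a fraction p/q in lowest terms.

-199777

Part 1: 18918 = 2 * 3^2 * 1051; sigma = (1 + 2) * (1 + 3 + 9) * (1 + 1051) = 3 * 13 * 1052 = 41028; answer 41028
Part 2: U1 = 41028; m = 3; total draws C(15,6) = 5005; favorable C(11,6) = 462; P = 6/65; answer 6/65
Part 3: U2 = 6/65; threaded value p + q = 71; w = 12; remainder = value at the root: -9*(12)^4 - 7*(12)^3 - 8*(12)^2 + 8*(12)^1 - 1 = (-186624) + (-12096) + (-1152) + (96) + (-1) = -199777; answer -199777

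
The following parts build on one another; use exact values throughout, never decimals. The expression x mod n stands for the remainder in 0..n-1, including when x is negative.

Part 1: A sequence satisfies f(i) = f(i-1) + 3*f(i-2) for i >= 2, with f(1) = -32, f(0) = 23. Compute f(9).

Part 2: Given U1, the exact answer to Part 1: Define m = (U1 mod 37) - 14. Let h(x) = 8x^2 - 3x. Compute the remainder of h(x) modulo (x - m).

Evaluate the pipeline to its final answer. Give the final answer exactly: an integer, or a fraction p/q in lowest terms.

38

Part 1: f(2) = 1*(-32) + 3*(23) = 37; iterating: f(2)=37, f(3)=-59, f(4)=52, f(5)=-125, f(6)=31, f(7)=-344, f(8)=-251, f(9)=-1283; answer -1283
Part 2: U1 = -1283; m = -2; remainder = value at the root: 8*(-2)^2 - 3*(-2)^1 = (32) + (6) = 38; answer 38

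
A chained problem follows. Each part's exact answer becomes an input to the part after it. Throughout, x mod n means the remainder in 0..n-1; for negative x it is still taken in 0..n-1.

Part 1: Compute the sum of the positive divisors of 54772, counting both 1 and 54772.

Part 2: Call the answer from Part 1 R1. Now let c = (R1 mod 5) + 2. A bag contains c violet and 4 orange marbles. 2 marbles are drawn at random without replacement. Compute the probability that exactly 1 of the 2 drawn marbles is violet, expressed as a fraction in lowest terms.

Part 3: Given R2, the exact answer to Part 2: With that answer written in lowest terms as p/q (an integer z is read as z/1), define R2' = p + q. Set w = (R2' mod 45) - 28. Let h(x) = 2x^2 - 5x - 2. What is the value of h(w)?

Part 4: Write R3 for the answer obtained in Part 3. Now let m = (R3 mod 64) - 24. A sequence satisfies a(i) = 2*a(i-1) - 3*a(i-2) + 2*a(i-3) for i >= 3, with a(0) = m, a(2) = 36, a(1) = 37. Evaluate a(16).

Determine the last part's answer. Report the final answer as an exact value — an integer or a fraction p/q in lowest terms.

4680

Part 1: 54772 = 2^2 * 13693; sigma = (1 + 2 + 4) * (1 + 13693) = 7 * 13694 = 95858; answer 95858
Part 2: R1 = 95858; c = 5; total draws C(9,2) = 36; favorable C(5,1)*C(4,1) = 20; P = 5/9; answer 5/9
Part 3: R2 = 5/9; threaded value p + q = 14; w = -14; 2*(-14)^2 - 5*(-14)^1 - 2 = (392) + (70) + (-2) = 460; answer 460
Part 4: R3 = 460; m = -12; a(3) = 2*(36) - 3*(37) + 2*(-12) = -63; iterating: a(3)=-63, a(4)=-160, a(5)=-59, a(6)=236, a(7)=329, a(8)=-168, a(9)=-851, a(10)=-540, a(11)=1137, a(12)=2192, a(13)=-107, a(14)=-4516, a(15)=-4327, a(16)=4680; answer 4680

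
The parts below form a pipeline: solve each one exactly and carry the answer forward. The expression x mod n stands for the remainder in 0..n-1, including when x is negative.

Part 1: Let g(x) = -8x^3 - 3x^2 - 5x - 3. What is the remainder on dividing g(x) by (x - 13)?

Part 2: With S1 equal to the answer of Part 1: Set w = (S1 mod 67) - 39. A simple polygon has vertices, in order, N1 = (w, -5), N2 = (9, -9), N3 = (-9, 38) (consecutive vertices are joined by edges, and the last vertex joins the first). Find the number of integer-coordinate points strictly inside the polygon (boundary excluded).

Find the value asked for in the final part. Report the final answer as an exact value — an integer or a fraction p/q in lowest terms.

950

Part 1: remainder = value at the root: -8*(13)^3 - 3*(13)^2 - 5*(13)^1 - 3 = (-17576) + (-507) + (-65) + (-3) = -18151; answer -18151
Part 2: S1 = -18151; w = -33; cross terms: (-33*-9 - 9*-5)=342, (9*38 - -9*-9)=261, (-9*-5 - -33*38)=1299; twice the area = |1902| = 1902; area = 951; boundary points = 2 + 1 + 1 = 4; strictly interior points = area - boundary/2 + 1 = 950; answer 950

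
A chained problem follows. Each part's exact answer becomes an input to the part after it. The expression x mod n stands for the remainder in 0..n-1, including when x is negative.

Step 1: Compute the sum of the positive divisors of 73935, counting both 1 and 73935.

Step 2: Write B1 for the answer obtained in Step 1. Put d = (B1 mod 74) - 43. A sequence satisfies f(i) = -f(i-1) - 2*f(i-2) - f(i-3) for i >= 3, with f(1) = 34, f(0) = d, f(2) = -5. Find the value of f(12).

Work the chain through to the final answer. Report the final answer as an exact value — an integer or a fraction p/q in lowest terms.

Step 1: 73935 = 3^2 * 5 * 31 * 53; sigma = (1 + 3 + 9) * (1 + 5) * (1 + 31) * (1 + 53) = 13 * 6 * 32 * 54 = 134784; answer 134784
Step 2: B1 = 134784; d = -13; f(3) = -1*(-5) - 2*(34) - 1*(-13) = -50; iterating: f(3)=-50, f(4)=26, f(5)=79, f(6)=-81, f(7)=-103, f(8)=186, f(9)=101, f(10)=-370, f(11)=-18, f(12)=657; answer 657

657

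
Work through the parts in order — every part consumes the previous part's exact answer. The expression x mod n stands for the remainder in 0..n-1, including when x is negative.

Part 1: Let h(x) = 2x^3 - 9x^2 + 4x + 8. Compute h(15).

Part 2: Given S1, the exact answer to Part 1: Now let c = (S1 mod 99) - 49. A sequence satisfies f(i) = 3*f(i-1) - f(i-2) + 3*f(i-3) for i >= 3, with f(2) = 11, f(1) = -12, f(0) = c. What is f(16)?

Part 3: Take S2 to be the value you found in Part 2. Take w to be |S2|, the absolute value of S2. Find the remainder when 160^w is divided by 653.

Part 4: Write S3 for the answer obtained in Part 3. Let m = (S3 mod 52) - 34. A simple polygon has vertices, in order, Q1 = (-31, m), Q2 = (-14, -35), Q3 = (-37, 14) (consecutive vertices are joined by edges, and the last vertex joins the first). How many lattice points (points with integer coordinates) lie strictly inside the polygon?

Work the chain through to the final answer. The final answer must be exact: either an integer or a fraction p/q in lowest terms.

Part 1: 2*(15)^3 - 9*(15)^2 + 4*(15)^1 + 8 = (6750) + (-2025) + (60) + (8) = 4793; answer 4793
Part 2: S1 = 4793; c = -8; f(3) = 3*(11) - 1*(-12) + 3*(-8) = 21; iterating: f(3)=21, f(4)=16, f(5)=60, f(6)=227, f(7)=669, f(8)=1960, f(9)=5892, f(10)=17723, f(11)=53157, f(12)=159424, f(13)=478284, f(14)=1434899, f(15)=4304685, f(16)=12914008; answer 12914008
Part 3: S2 = 12914008; w = 12914008; squarings mod 653: 160^1=160, 160^2=133, 160^4=58, 160^8=99, 160^16=6, 160^32=36, 160^64=643, 160^128=100, 160^256=205, 160^512=233, 160^1024=90, 160^2048=264, 160^4096=478, 160^8192=587, 160^16384=438, 160^32768=515, 160^65536=107, 160^131072=348, 160^262144=299, 160^524288=593, 160^1048576=335, 160^2097152=562, 160^4194304=445, 160^8388608=166; 160^12914008 = 160^8 * 160^16 * 160^64 * 160^256 * 160^1024 * 160^2048 * 160^65536 * 160^262144 * 160^4194304 * 160^8388608 = 583 (mod 653); answer 583
Part 4: S3 = 583; m = -23; cross terms: (-31*-35 - -14*-23)=763, (-14*14 - -37*-35)=-1491, (-37*-23 - -31*14)=1285; twice the area = |557| = 557; area = 557/2; boundary points = 1 + 1 + 1 = 3; strictly interior points = area - boundary/2 + 1 = 278; answer 278

278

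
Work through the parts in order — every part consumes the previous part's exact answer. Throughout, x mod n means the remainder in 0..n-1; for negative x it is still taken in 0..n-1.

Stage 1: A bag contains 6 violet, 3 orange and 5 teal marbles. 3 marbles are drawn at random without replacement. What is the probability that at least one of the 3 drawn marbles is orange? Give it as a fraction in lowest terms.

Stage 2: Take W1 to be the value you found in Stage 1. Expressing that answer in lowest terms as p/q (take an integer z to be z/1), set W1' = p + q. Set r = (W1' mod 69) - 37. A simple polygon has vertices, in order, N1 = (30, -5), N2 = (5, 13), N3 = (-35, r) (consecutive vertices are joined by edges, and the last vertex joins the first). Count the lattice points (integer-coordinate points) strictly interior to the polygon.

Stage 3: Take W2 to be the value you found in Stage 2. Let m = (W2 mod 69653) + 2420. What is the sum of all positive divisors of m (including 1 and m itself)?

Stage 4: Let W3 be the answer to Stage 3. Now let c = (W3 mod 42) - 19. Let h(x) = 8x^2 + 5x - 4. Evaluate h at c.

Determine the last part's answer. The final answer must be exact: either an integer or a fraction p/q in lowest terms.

689

Stage 1: total draws C(14,3) = 364; complement C(11,3) = 165; favorable 364 - 165 = 199; P = 199/364; answer 199/364
Stage 2: W1 = 199/364; threaded value p + q = 563; r = -26; cross terms: (30*13 - 5*-5)=415, (5*-26 - -35*13)=325, (-35*-5 - 30*-26)=955; twice the area = |1695| = 1695; area = 1695/2; boundary points = 1 + 1 + 1 = 3; strictly interior points = area - boundary/2 + 1 = 847; answer 847
Stage 3: W2 = 847; m = 3267; 3267 = 3^3 * 11^2; sigma = (1 + 3 + 9 + 27) * (1 + 11 + 121) = 40 * 133 = 5320; answer 5320
Stage 4: W3 = 5320; c = 9; 8*(9)^2 + 5*(9)^1 - 4 = (648) + (45) + (-4) = 689; answer 689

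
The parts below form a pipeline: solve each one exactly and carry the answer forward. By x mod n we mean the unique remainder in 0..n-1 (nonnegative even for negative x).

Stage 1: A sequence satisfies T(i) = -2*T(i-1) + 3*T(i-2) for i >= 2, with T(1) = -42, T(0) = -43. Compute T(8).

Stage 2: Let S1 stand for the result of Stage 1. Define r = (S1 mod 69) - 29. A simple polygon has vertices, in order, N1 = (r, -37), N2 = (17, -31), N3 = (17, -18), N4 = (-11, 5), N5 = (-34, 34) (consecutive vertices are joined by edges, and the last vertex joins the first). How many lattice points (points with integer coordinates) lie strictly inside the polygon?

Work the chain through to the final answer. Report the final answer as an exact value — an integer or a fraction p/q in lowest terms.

Stage 1: T(2) = -2*(-42) + 3*(-43) = -45; iterating: T(2)=-45, T(3)=-36, T(4)=-63, T(5)=18, T(6)=-225, T(7)=504, T(8)=-1683; answer -1683
Stage 2: S1 = -1683; r = 13; cross terms: (13*-31 - 17*-37)=226, (17*-18 - 17*-31)=221, (17*5 - -11*-18)=-113, (-11*34 - -34*5)=-204, (-34*-37 - 13*34)=816; twice the area = |946| = 946; area = 473; boundary points = 2 + 13 + 1 + 1 + 1 = 18; strictly interior points = area - boundary/2 + 1 = 465; answer 465

465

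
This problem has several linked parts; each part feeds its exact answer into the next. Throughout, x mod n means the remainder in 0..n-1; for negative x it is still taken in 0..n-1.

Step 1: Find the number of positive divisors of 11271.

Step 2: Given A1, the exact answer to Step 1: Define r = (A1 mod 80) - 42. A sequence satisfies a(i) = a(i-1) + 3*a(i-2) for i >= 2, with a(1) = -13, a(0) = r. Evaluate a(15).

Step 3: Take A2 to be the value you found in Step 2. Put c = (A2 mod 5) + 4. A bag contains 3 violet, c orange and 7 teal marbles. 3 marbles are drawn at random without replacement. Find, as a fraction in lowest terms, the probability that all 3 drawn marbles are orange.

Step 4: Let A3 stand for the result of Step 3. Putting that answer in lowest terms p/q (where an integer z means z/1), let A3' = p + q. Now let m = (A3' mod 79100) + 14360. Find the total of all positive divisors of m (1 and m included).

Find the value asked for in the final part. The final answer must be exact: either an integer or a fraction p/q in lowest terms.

14390

Step 1: 11271 = 3 * 13 * 17^2; number of divisors = (1+1) * (1+1) * (2+1) = 12; answer 12
Step 2: A1 = 12; r = -30; a(2) = 1*(-13) + 3*(-30) = -103; iterating: a(2)=-103, a(3)=-142, a(4)=-451, a(5)=-877, a(6)=-2230, a(7)=-4861, a(8)=-11551, a(9)=-26134, a(10)=-60787, a(11)=-139189, a(12)=-321550, a(13)=-739117, a(14)=-1703767, a(15)=-3921118; answer -3921118
Step 3: A2 = -3921118; c = 6; total draws C(16,3) = 560; favorable C(6,3) = 20; P = 1/28; answer 1/28
Step 4: A3 = 1/28; threaded value p + q = 29; m = 14389; 14389 is prime, so its only divisors are 1 and 14389; sigma = 1 + 14389 = 14390; answer 14390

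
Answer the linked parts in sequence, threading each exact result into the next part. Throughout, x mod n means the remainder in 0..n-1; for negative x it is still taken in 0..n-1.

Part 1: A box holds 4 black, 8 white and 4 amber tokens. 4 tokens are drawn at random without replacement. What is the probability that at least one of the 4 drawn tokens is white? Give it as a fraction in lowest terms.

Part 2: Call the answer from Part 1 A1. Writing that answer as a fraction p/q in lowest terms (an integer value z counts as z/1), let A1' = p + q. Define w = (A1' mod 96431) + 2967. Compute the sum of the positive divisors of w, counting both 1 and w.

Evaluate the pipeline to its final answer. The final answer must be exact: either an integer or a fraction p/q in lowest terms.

6048

Part 1: total draws C(16,4) = 1820; complement C(8,4) = 70; favorable 1820 - 70 = 1750; P = 25/26; answer 25/26
Part 2: A1 = 25/26; threaded value p + q = 51; w = 3018; 3018 = 2 * 3 * 503; sigma = (1 + 2) * (1 + 3) * (1 + 503) = 3 * 4 * 504 = 6048; answer 6048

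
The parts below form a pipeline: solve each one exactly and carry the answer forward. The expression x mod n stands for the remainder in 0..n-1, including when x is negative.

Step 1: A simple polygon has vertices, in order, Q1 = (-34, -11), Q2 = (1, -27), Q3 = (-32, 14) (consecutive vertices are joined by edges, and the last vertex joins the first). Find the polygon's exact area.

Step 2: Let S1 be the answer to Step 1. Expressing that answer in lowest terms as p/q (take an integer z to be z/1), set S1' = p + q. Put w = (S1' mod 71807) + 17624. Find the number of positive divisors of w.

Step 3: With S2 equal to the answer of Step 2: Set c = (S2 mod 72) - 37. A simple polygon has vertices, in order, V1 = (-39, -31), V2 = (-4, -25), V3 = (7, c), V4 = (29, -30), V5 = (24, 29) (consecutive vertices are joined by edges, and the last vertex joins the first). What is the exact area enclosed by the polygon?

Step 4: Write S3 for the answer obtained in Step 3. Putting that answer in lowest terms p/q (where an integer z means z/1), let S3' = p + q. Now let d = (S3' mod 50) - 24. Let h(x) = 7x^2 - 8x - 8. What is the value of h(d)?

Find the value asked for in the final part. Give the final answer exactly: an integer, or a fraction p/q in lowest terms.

Step 1: cross terms: (-34*-27 - 1*-11)=929, (1*14 - -32*-27)=-850, (-32*-11 - -34*14)=828; twice the area = |907| = 907; area = 907/2; answer 907/2
Step 2: S1 = 907/2; threaded value p + q = 909; w = 18533; 18533 = 43 * 431; number of divisors = (1+1) * (1+1) = 4; answer 4
Step 3: S2 = 4; c = -33; cross terms: (-39*-25 - -4*-31)=851, (-4*-33 - 7*-25)=307, (7*-30 - 29*-33)=747, (29*29 - 24*-30)=1561, (24*-31 - -39*29)=387; twice the area = |3853| = 3853; area = 3853/2; answer 3853/2
Step 4: S3 = 3853/2; threaded value p + q = 3855; d = -19; 7*(-19)^2 - 8*(-19)^1 - 8 = (2527) + (152) + (-8) = 2671; answer 2671

2671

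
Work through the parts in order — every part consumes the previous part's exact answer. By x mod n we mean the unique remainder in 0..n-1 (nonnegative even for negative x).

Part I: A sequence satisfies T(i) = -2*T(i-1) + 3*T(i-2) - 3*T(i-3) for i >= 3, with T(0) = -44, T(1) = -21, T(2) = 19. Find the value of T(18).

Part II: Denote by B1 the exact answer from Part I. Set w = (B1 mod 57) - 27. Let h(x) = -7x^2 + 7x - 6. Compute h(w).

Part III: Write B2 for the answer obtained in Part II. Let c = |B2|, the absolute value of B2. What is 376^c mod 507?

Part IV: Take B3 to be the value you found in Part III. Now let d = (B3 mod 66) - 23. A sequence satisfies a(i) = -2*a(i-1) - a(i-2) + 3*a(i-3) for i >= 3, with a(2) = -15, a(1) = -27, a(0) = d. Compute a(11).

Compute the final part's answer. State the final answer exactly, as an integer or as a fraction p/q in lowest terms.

Part I: T(3) = -2*(19) + 3*(-21) - 3*(-44) = 31; iterating: T(3)=31, T(4)=58, T(5)=-80, T(6)=241, T(7)=-896, T(8)=2755, T(9)=-8921, T(10)=28795, T(11)=-92618, T(12)=298384, T(13)=-961007, T(14)=3095020, T(15)=-9968213, T(16)=32104507, T(17)=-103398713, T(18)=333015586; answer 333015586
Part II: B1 = 333015586; w = 13; -7*(13)^2 + 7*(13)^1 - 6 = (-1183) + (91) + (-6) = -1098; answer -1098
Part III: B2 = -1098; c = 1098; squarings mod 507: 376^1=376, 376^2=430, 376^4=352, 376^8=196, 376^16=391, 376^32=274, 376^64=40, 376^128=79, 376^256=157, 376^512=313, 376^1024=118; 376^1098 = 376^2 * 376^8 * 376^64 * 376^1024 = 274 (mod 507); answer 274
Part IV: B3 = 274; d = -13; a(3) = -2*(-15) - 1*(-27) + 3*(-13) = 18; iterating: a(3)=18, a(4)=-102, a(5)=141, a(6)=-126, a(7)=-195, a(8)=939, a(9)=-2061, a(10)=2598, a(11)=-318; answer -318

-318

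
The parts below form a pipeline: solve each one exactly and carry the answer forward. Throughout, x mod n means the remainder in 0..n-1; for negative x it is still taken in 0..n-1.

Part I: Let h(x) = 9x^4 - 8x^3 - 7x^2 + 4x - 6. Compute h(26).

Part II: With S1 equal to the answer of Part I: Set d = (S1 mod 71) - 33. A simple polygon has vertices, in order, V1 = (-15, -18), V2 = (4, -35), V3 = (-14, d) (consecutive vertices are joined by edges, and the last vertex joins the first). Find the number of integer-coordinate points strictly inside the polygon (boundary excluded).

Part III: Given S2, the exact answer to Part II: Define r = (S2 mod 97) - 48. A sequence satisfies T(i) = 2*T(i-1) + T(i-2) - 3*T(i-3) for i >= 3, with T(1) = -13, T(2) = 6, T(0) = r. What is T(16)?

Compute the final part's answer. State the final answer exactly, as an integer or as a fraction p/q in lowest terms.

Part I: 9*(26)^4 - 8*(26)^3 - 7*(26)^2 + 4*(26)^1 - 6 = (4112784) + (-140608) + (-4732) + (104) + (-6) = 3967542; answer 3967542
Part II: S1 = 3967542; d = 29; cross terms: (-15*-35 - 4*-18)=597, (4*29 - -14*-35)=-374, (-14*-18 - -15*29)=687; twice the area = |910| = 910; area = 455; boundary points = 1 + 2 + 1 = 4; strictly interior points = area - boundary/2 + 1 = 454; answer 454
Part III: S2 = 454; r = 18; T(3) = 2*(6) + 1*(-13) - 3*(18) = -55; iterating: T(3)=-55, T(4)=-65, T(5)=-203, T(6)=-306, T(7)=-620, T(8)=-937, T(9)=-1576, T(10)=-2229, T(11)=-3223, T(12)=-3947, T(13)=-4430, T(14)=-3138, T(15)=1135, T(16)=12422; answer 12422

12422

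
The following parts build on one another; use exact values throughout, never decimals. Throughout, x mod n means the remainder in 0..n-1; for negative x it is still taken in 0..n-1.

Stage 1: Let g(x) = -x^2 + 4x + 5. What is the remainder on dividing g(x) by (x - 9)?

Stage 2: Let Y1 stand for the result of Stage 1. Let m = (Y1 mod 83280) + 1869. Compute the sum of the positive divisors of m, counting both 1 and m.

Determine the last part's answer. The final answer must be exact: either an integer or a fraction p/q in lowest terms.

85110

Stage 1: remainder = value at the root: -1*(9)^2 + 4*(9)^1 + 5 = (-81) + (36) + (5) = -40; answer -40
Stage 2: Y1 = -40; m = 85109; 85109 is prime, so its only divisors are 1 and 85109; sigma = 1 + 85109 = 85110; answer 85110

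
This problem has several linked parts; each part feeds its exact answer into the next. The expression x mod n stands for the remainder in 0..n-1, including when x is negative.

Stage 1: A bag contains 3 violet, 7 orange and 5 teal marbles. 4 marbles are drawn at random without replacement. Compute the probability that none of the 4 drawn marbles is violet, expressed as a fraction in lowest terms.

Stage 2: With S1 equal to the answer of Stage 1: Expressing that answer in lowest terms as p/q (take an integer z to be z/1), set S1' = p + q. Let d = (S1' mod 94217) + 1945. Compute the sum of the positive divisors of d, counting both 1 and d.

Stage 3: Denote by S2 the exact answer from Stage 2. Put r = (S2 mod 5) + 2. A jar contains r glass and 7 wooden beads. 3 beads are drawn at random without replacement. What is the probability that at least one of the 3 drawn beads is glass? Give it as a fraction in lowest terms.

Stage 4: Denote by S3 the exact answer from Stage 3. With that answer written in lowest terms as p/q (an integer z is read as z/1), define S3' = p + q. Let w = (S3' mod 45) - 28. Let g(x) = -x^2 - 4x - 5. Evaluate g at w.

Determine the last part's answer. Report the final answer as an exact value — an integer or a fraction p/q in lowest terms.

-50

Stage 1: total draws C(15,4) = 1365; favorable C(12,4) = 495; P = 33/91; answer 33/91
Stage 2: S1 = 33/91; threaded value p + q = 124; d = 2069; 2069 is prime, so its only divisors are 1 and 2069; sigma = 1 + 2069 = 2070; answer 2070
Stage 3: S2 = 2070; r = 2; total draws C(9,3) = 84; complement C(7,3) = 35; favorable 84 - 35 = 49; P = 7/12; answer 7/12
Stage 4: S3 = 7/12; threaded value p + q = 19; w = -9; -1*(-9)^2 - 4*(-9)^1 - 5 = (-81) + (36) + (-5) = -50; answer -50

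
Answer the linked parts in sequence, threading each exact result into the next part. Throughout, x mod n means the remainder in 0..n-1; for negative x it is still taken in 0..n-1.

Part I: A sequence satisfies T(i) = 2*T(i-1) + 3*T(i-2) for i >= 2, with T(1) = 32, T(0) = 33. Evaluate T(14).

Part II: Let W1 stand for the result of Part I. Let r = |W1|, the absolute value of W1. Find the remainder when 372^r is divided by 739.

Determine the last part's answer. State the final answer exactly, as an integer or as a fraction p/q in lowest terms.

Part I: T(2) = 2*(32) + 3*(33) = 163; iterating: T(2)=163, T(3)=422, T(4)=1333, T(5)=3932, T(6)=11863, T(7)=35522, T(8)=106633, T(9)=319832, T(10)=959563, T(11)=2878622, T(12)=8635933, T(13)=25907732, T(14)=77723263; answer 77723263
Part II: W1 = 77723263; r = 77723263; squarings mod 739: 372^1=372, 372^2=191, 372^4=270, 372^8=478, 372^16=133, 372^32=692, 372^64=731, 372^128=64, 372^256=401, 372^512=438, 372^1024=443, 372^2048=414, 372^4096=687, 372^8192=487, 372^16384=689, 372^32768=283, 372^65536=277, 372^131072=612, 372^262144=610, 372^524288=383, 372^1048576=367, 372^2097152=191, 372^4194304=270, 372^8388608=478, 372^16777216=133, 372^33554432=692, 372^67108864=731; 372^77723263 = 372^1 * 372^2 * 372^4 * 372^8 * 372^16 * 372^32 * 372^64 * 372^512 * 372^1024 * 372^4096 * 372^8192 * 372^16384 * 372^32768 * 372^65536 * 372^2097152 * 372^8388608 * 372^67108864 = 363 (mod 739); answer 363

363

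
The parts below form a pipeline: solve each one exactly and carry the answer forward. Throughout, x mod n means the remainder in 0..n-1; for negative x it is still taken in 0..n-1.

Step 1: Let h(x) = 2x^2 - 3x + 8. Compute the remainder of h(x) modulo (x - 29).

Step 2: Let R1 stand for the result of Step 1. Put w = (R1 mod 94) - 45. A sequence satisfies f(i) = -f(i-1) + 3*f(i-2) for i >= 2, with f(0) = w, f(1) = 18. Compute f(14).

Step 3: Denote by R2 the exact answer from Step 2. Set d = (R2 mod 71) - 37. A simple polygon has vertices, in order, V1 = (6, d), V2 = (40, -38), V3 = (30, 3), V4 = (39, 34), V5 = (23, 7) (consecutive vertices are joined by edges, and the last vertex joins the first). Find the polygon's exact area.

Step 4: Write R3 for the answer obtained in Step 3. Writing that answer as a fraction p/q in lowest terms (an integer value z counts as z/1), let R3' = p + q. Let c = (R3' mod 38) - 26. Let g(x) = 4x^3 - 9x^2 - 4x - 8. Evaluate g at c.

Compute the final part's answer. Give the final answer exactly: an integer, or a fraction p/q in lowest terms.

-392

Step 1: remainder = value at the root: 2*(29)^2 - 3*(29)^1 + 8 = (1682) + (-87) + (8) = 1603; answer 1603
Step 2: R1 = 1603; w = -40; f(2) = -1*(18) + 3*(-40) = -138; iterating: f(2)=-138, f(3)=192, f(4)=-606, f(5)=1182, f(6)=-3000, f(7)=6546, f(8)=-15546, f(9)=35184, f(10)=-81822, f(11)=187374, f(12)=-432840, f(13)=994962, f(14)=-2293482; answer -2293482
Step 3: R2 = -2293482; d = -6; cross terms: (6*-38 - 40*-6)=12, (40*3 - 30*-38)=1260, (30*34 - 39*3)=903, (39*7 - 23*34)=-509, (23*-6 - 6*7)=-180; twice the area = |1486| = 1486; area = 743; answer 743
Step 4: R3 = 743; threaded value p + q = 744; c = -4; 4*(-4)^3 - 9*(-4)^2 - 4*(-4)^1 - 8 = (-256) + (-144) + (16) + (-8) = -392; answer -392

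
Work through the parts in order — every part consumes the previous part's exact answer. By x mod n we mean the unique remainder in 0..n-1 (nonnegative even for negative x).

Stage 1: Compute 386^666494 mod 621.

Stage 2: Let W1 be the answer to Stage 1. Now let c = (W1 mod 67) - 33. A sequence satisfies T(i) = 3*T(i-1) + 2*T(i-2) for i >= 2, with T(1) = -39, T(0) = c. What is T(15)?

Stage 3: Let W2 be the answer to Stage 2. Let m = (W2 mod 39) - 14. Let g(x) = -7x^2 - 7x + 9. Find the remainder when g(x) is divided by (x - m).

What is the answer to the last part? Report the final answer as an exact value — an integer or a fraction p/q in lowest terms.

Stage 1: squarings mod 621: 386^1=386, 386^2=577, 386^4=73, 386^8=361, 386^16=532, 386^32=469, 386^64=127, 386^128=604, 386^256=289, 386^512=307, 386^1024=478, 386^2048=577, 386^4096=73, 386^8192=361, 386^16384=532, 386^32768=469, 386^65536=127, 386^131072=604, 386^262144=289, 386^524288=307; 386^666494 = 386^2 * 386^4 * 386^8 * 386^16 * 386^32 * 386^64 * 386^256 * 386^512 * 386^2048 * 386^8192 * 386^131072 * 386^524288 = 280 (mod 621); answer 280
Stage 2: W1 = 280; c = -21; T(2) = 3*(-39) + 2*(-21) = -159; iterating: T(2)=-159, T(3)=-555, T(4)=-1983, T(5)=-7059, T(6)=-25143, T(7)=-89547, T(8)=-318927, T(9)=-1135875, T(10)=-4045479, T(11)=-14408187, T(12)=-51315519, T(13)=-182762931, T(14)=-650919831, T(15)=-2318285355; answer -2318285355
Stage 3: W2 = -2318285355; m = 16; remainder = value at the root: -7*(16)^2 - 7*(16)^1 + 9 = (-1792) + (-112) + (9) = -1895; answer -1895

-1895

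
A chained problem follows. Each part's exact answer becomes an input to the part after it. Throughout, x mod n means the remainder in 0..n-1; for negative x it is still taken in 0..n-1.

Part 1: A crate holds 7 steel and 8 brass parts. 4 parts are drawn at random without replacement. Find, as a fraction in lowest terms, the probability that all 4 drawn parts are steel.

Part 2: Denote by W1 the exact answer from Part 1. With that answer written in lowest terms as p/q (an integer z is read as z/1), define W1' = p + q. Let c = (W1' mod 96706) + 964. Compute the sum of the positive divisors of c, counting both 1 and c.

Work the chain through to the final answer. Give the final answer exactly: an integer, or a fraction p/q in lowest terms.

1764

Part 1: total draws C(15,4) = 1365; favorable C(7,4) = 35; P = 1/39; answer 1/39
Part 2: W1 = 1/39; threaded value p + q = 40; c = 1004; 1004 = 2^2 * 251; sigma = (1 + 2 + 4) * (1 + 251) = 7 * 252 = 1764; answer 1764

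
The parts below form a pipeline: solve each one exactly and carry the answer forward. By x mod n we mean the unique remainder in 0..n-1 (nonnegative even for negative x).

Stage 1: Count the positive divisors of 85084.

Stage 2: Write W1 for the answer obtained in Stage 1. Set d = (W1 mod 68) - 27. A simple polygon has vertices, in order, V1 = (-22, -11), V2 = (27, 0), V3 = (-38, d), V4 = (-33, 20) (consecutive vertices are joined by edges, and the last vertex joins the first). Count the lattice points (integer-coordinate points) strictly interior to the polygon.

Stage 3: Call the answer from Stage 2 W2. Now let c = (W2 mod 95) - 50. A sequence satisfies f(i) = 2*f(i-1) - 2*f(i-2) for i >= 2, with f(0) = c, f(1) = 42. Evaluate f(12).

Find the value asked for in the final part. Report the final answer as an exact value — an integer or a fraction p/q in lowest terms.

-2240

Stage 1: 85084 = 2^2 * 89 * 239; number of divisors = (2+1) * (1+1) * (1+1) = 12; answer 12
Stage 2: W1 = 12; d = -15; cross terms: (-22*0 - 27*-11)=297, (27*-15 - -38*0)=-405, (-38*20 - -33*-15)=-1255, (-33*-11 - -22*20)=803; twice the area = |-560| = 560; area = 280; boundary points = 1 + 5 + 5 + 1 = 12; strictly interior points = area - boundary/2 + 1 = 275; answer 275
Stage 3: W2 = 275; c = 35; f(2) = 2*(42) - 2*(35) = 14; iterating: f(2)=14, f(3)=-56, f(4)=-140, f(5)=-168, f(6)=-56, f(7)=224, f(8)=560, f(9)=672, f(10)=224, f(11)=-896, f(12)=-2240; answer -2240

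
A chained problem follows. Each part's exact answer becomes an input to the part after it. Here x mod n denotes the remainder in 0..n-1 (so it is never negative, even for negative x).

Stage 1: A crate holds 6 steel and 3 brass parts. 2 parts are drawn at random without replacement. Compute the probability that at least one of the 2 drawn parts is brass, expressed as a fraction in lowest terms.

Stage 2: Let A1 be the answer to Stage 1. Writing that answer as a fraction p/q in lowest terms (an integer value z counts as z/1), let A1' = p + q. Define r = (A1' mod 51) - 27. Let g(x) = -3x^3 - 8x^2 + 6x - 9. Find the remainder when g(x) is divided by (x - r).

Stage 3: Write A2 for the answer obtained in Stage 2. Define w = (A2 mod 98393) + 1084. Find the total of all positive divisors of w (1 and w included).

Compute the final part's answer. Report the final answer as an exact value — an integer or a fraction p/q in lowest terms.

2352

Stage 1: total draws C(9,2) = 36; complement C(6,2) = 15; favorable 36 - 15 = 21; P = 7/12; answer 7/12
Stage 2: A1 = 7/12; threaded value p + q = 19; r = -8; remainder = value at the root: -3*(-8)^3 - 8*(-8)^2 + 6*(-8)^1 - 9 = (1536) + (-512) + (-48) + (-9) = 967; answer 967
Stage 3: A2 = 967; w = 2051; 2051 = 7 * 293; sigma = (1 + 7) * (1 + 293) = 8 * 294 = 2352; answer 2352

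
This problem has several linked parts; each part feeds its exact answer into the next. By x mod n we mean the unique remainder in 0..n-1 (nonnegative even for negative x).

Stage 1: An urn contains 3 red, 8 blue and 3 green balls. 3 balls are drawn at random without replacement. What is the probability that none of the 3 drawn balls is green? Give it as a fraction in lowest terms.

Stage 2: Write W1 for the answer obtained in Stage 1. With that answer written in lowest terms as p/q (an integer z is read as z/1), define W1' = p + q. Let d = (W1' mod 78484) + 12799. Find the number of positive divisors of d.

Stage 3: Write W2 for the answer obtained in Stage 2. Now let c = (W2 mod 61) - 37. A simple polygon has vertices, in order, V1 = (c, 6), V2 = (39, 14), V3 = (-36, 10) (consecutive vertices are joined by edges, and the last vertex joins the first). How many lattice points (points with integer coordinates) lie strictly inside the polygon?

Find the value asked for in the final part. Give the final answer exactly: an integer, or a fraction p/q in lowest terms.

207

Stage 1: total draws C(14,3) = 364; favorable C(11,3) = 165; P = 165/364; answer 165/364
Stage 2: W1 = 165/364; threaded value p + q = 529; d = 13328; 13328 = 2^4 * 7^2 * 17; number of divisors = (4+1) * (2+1) * (1+1) = 30; answer 30
Stage 3: W2 = 30; c = -7; cross terms: (-7*14 - 39*6)=-332, (39*10 - -36*14)=894, (-36*6 - -7*10)=-146; twice the area = |416| = 416; area = 208; boundary points = 2 + 1 + 1 = 4; strictly interior points = area - boundary/2 + 1 = 207; answer 207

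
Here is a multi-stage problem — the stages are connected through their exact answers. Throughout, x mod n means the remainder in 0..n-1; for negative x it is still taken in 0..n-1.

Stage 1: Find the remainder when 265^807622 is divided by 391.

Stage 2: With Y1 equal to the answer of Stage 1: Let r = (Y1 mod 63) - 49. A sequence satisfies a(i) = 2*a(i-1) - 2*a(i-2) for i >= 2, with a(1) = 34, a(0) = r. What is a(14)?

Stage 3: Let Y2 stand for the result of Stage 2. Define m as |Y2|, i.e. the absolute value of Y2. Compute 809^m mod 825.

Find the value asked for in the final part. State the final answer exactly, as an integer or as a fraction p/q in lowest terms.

256

Stage 1: squarings mod 391: 265^1=265, 265^2=236, 265^4=174, 265^8=169, 265^16=18, 265^32=324, 265^64=188, 265^128=154, 265^256=256, 265^512=239, 265^1024=35, 265^2048=52, 265^4096=358, 265^8192=307, 265^16384=18, 265^32768=324, 265^65536=188, 265^131072=154, 265^262144=256, 265^524288=239; 265^807622 = 265^2 * 265^4 * 265^64 * 265^128 * 265^512 * 265^4096 * 265^16384 * 265^262144 * 265^524288 = 213 (mod 391); answer 213
Stage 2: Y1 = 213; r = -25; a(2) = 2*(34) - 2*(-25) = 118; iterating: a(2)=118, a(3)=168, a(4)=100, a(5)=-136, a(6)=-472, a(7)=-672, a(8)=-400, a(9)=544, a(10)=1888, a(11)=2688, a(12)=1600, a(13)=-2176, a(14)=-7552; answer -7552
Stage 3: Y2 = -7552; m = 7552; squarings mod 825: 809^1=809, 809^2=256, 809^4=361, 809^8=796, 809^16=16, 809^32=256, 809^64=361, 809^128=796, 809^256=16, 809^512=256, 809^1024=361, 809^2048=796, 809^4096=16; 809^7552 = 809^128 * 809^256 * 809^1024 * 809^2048 * 809^4096 = 256 (mod 825); answer 256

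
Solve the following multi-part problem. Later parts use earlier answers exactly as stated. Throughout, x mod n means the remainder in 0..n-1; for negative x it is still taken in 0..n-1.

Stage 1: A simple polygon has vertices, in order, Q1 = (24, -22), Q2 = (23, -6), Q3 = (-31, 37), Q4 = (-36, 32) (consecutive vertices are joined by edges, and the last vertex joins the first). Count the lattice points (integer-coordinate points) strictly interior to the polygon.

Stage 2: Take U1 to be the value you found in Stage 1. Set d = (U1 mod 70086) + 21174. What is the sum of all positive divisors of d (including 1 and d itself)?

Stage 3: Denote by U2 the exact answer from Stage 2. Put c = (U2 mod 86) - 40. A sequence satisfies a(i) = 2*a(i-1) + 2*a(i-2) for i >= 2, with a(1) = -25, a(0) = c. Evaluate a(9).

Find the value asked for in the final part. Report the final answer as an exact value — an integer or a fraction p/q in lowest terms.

Stage 1: cross terms: (24*-6 - 23*-22)=362, (23*37 - -31*-6)=665, (-31*32 - -36*37)=340, (-36*-22 - 24*32)=24; twice the area = |1391| = 1391; area = 1391/2; boundary points = 1 + 1 + 5 + 6 = 13; strictly interior points = area - boundary/2 + 1 = 690; answer 690
Stage 2: U1 = 690; d = 21864; 21864 = 2^3 * 3 * 911; sigma = (1 + 2 + 4 + 8) * (1 + 3) * (1 + 911) = 15 * 4 * 912 = 54720; answer 54720
Stage 3: U2 = 54720; c = -16; a(2) = 2*(-25) + 2*(-16) = -82; iterating: a(2)=-82, a(3)=-214, a(4)=-592, a(5)=-1612, a(6)=-4408, a(7)=-12040, a(8)=-32896, a(9)=-89872; answer -89872

-89872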